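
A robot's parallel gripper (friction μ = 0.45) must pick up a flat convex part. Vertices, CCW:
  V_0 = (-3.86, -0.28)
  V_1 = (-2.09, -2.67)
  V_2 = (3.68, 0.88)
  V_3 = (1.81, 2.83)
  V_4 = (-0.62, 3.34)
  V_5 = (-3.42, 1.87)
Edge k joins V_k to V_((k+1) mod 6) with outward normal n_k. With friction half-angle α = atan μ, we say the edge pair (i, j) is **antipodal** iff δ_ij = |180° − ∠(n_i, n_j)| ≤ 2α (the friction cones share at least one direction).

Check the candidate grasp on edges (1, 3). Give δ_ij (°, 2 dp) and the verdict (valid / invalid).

δ = 43.45°, valid

α = atan 0.45 = 24.23°;  2α = 48.46°
edge 1: e_1 = (+5.77, +3.55);  n_1 = (+0.5240, -0.8517)
edge 3: e_3 = (-2.43, +0.51);  n_3 = (+0.2054, +0.9787)
∠(n_1, n_3) = 136.55°
δ = |180° − 136.55°| = 43.45°
43.45° ≤ 2α = 48.46°  →  valid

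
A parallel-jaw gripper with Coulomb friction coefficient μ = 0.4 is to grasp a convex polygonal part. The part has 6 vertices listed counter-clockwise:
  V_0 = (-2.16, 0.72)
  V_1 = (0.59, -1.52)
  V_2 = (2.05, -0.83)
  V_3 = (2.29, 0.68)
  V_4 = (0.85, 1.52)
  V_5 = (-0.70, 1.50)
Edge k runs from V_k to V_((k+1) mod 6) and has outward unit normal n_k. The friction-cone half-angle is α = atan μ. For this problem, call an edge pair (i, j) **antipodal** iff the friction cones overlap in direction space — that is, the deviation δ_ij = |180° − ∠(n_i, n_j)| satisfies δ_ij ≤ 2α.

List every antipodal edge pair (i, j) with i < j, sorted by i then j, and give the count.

α = atan 0.4 = 21.80°;  2α = 43.60°
n_0 = (-0.6315, -0.7753)
n_1 = (+0.4273, -0.9041)
n_2 = (+0.9876, -0.1570)
n_3 = (+0.5039, +0.8638)
n_4 = (-0.0129, +0.9999)
n_5 = (-0.4712, +0.8820)
  (0,1): δ = 115.54°  ·
  (0,2): δ = 59.87°  ·
  (0,3): δ = 8.91°  ✓
  (0,4): δ = 39.90°  ✓
  (0,5): δ = 67.28°  ·
  (1,2): δ = 124.33°  ·
  (1,3): δ = 55.55°  ·
  (1,4): δ = 24.56°  ✓
  (1,5): δ = 2.82°  ✓
  (2,3): δ = 111.23°  ·
  (2,4): δ = 80.23°  ·
  (2,5): δ = 52.86°  ·
  (3,4): δ = 149.00°  ·
  (3,5): δ = 121.63°  ·
  (4,5): δ = 152.63°  ·
antipodal pairs: 4

count = 4; pairs: (0,3), (0,4), (1,4), (1,5)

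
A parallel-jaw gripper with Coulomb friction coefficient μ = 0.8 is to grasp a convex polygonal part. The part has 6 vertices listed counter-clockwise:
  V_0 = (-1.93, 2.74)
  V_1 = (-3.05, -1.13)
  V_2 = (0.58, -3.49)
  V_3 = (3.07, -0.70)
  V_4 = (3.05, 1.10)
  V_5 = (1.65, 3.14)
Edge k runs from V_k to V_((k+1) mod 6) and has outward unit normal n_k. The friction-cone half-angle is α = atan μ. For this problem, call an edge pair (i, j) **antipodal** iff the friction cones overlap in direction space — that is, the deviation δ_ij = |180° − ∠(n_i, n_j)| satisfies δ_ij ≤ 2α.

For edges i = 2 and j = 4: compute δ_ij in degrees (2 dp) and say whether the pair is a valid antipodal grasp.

α = atan 0.8 = 38.66°;  2α = 77.32°
edge 2: e_2 = (+2.49, +2.79);  n_2 = (+0.7461, -0.6659)
edge 4: e_4 = (-1.40, +2.04);  n_4 = (+0.8245, +0.5658)
∠(n_2, n_4) = 76.21°
δ = |180° − 76.21°| = 103.79°
103.79° > 2α = 77.32°  →  invalid

δ = 103.79°, invalid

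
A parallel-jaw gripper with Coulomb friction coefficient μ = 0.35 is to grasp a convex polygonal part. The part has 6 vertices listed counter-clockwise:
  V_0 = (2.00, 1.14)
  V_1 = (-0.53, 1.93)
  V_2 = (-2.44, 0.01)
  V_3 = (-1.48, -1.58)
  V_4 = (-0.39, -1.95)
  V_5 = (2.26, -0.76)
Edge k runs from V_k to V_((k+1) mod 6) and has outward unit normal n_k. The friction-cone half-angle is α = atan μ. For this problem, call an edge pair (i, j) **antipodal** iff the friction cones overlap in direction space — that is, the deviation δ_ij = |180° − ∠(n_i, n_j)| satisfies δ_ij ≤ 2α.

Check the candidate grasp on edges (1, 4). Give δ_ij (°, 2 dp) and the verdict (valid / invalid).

α = atan 0.35 = 19.29°;  2α = 38.58°
edge 1: e_1 = (-1.91, -1.92);  n_1 = (-0.7090, +0.7053)
edge 4: e_4 = (+2.65, +1.19);  n_4 = (+0.4096, -0.9122)
∠(n_1, n_4) = 159.03°
δ = |180° − 159.03°| = 20.97°
20.97° ≤ 2α = 38.58°  →  valid

δ = 20.97°, valid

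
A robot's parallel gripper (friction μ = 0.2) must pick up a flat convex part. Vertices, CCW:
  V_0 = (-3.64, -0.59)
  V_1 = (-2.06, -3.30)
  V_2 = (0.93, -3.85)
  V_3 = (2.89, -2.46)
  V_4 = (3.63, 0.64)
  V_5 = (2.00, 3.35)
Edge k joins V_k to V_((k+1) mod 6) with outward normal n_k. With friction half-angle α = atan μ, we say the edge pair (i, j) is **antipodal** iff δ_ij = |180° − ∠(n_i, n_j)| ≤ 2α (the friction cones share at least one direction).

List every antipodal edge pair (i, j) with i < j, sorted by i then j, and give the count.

count = 2; pairs: (0,4), (2,5)

α = atan 0.2 = 11.31°;  2α = 22.62°
n_0 = (-0.8639, -0.5037)
n_1 = (-0.1809, -0.9835)
n_2 = (+0.5785, -0.8157)
n_3 = (+0.9727, -0.2322)
n_4 = (+0.8569, +0.5154)
n_5 = (-0.5727, +0.8198)
  (0,1): δ = 130.67°  ·
  (0,2): δ = 84.90°  ·
  (0,3): δ = 43.67°  ·
  (0,4): δ = 0.78°  ✓
  (0,5): δ = 94.69°  ·
  (1,2): δ = 134.23°  ·
  (1,3): δ = 93.00°  ·
  (1,4): δ = 48.55°  ·
  (1,5): δ = 45.36°  ·
  (2,3): δ = 138.77°  ·
  (2,4): δ = 94.32°  ·
  (2,5): δ = 0.41°  ✓
  (3,4): δ = 135.55°  ·
  (3,5): δ = 41.64°  ·
  (4,5): δ = 86.09°  ·
antipodal pairs: 2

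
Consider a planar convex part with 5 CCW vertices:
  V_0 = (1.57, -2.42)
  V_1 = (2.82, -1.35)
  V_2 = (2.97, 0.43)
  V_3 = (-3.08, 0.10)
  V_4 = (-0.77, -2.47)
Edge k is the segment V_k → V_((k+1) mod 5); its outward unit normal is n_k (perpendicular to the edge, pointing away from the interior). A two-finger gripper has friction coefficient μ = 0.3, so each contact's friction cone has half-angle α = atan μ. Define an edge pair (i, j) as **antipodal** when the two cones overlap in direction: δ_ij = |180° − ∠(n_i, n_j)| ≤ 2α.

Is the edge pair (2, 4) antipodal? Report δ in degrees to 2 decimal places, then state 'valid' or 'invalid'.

δ = 1.90°, valid

α = atan 0.3 = 16.70°;  2α = 33.40°
edge 2: e_2 = (-6.05, -0.33);  n_2 = (-0.0545, +0.9985)
edge 4: e_4 = (+2.34, +0.05);  n_4 = (+0.0214, -0.9998)
∠(n_2, n_4) = 178.10°
δ = |180° − 178.10°| = 1.90°
1.90° ≤ 2α = 33.40°  →  valid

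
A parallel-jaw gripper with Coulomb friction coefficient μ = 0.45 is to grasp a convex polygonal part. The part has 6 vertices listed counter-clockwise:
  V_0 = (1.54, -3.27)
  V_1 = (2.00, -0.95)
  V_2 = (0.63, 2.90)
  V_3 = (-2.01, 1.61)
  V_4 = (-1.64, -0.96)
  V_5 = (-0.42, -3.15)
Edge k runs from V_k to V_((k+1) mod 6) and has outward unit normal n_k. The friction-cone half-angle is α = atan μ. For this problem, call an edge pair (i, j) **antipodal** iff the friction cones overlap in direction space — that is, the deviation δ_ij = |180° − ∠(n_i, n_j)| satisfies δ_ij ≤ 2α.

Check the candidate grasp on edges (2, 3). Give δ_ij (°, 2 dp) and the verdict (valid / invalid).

α = atan 0.45 = 24.23°;  2α = 48.46°
edge 2: e_2 = (-2.64, -1.29);  n_2 = (-0.4390, +0.8985)
edge 3: e_3 = (+0.37, -2.57);  n_3 = (-0.9898, -0.1425)
∠(n_2, n_3) = 72.15°
δ = |180° − 72.15°| = 107.85°
107.85° > 2α = 48.46°  →  invalid

δ = 107.85°, invalid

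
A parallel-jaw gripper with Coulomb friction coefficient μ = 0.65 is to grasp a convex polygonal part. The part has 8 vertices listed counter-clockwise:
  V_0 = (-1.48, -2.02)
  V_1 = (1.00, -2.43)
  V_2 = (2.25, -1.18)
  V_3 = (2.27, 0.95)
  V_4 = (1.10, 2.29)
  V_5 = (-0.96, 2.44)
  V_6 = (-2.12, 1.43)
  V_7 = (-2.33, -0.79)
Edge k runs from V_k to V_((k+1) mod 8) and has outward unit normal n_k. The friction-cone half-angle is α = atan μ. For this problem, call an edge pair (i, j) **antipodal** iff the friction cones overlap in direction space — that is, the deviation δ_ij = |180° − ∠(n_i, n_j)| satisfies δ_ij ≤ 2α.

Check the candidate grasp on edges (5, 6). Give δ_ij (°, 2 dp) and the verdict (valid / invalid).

α = atan 0.65 = 33.02°;  2α = 66.05°
edge 5: e_5 = (-1.16, -1.01);  n_5 = (-0.6567, +0.7542)
edge 6: e_6 = (-0.21, -2.22);  n_6 = (-0.9956, +0.0942)
∠(n_5, n_6) = 43.55°
δ = |180° − 43.55°| = 136.45°
136.45° > 2α = 66.05°  →  invalid

δ = 136.45°, invalid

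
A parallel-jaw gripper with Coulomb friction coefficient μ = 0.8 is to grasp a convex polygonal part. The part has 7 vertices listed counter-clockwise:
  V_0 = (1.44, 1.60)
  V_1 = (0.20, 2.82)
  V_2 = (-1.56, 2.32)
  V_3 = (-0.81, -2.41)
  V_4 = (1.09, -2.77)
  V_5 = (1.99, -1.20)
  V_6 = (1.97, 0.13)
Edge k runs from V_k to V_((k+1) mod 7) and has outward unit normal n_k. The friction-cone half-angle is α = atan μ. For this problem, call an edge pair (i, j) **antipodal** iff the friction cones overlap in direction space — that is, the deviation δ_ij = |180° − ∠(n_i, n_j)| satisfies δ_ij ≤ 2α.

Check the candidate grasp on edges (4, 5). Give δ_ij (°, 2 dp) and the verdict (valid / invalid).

δ = 149.32°, invalid

α = atan 0.8 = 38.66°;  2α = 77.32°
edge 4: e_4 = (+0.90, +1.57);  n_4 = (+0.8676, -0.4973)
edge 5: e_5 = (-0.02, +1.33);  n_5 = (+0.9999, +0.0150)
∠(n_4, n_5) = 30.68°
δ = |180° − 30.68°| = 149.32°
149.32° > 2α = 77.32°  →  invalid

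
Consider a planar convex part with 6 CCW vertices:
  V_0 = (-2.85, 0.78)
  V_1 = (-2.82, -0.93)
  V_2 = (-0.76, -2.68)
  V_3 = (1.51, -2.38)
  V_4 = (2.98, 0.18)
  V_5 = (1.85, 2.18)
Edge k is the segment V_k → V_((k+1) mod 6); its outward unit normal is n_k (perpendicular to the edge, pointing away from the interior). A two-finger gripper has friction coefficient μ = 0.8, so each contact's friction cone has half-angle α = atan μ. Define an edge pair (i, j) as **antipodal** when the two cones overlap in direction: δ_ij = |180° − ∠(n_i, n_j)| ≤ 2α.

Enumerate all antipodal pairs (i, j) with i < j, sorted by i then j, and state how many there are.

α = atan 0.8 = 38.66°;  2α = 77.32°
n_0 = (-0.9998, -0.0175)
n_1 = (-0.6474, -0.7621)
n_2 = (+0.1310, -0.9914)
n_3 = (+0.8672, -0.4980)
n_4 = (+0.8706, +0.4919)
n_5 = (-0.2855, +0.9584)
  (0,1): δ = 131.35°  ·
  (0,2): δ = 83.48°  ·
  (0,3): δ = 30.87°  ✓
  (0,4): δ = 28.46°  ✓
  (0,5): δ = 105.58°  ·
  (1,2): δ = 132.12°  ·
  (1,3): δ = 79.52°  ·
  (1,4): δ = 20.19°  ✓
  (1,5): δ = 56.94°  ✓
  (2,3): δ = 127.39°  ·
  (2,4): δ = 68.06°  ✓
  (2,5): δ = 9.06°  ✓
  (3,4): δ = 120.67°  ·
  (3,5): δ = 43.55°  ✓
  (4,5): δ = 102.88°  ·
antipodal pairs: 7

count = 7; pairs: (0,3), (0,4), (1,4), (1,5), (2,4), (2,5), (3,5)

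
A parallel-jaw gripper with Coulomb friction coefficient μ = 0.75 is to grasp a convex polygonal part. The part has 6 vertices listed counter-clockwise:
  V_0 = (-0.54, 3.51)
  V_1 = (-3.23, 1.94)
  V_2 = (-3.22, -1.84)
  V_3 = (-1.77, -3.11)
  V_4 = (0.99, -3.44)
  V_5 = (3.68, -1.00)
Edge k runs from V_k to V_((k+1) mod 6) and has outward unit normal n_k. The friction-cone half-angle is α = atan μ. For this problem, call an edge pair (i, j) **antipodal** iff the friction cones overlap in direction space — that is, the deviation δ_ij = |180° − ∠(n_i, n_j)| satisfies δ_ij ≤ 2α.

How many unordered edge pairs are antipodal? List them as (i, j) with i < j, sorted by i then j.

count = 7; pairs: (0,2), (0,3), (0,4), (1,4), (1,5), (2,5), (3,5)

α = atan 0.75 = 36.87°;  2α = 73.74°
n_0 = (-0.5041, +0.8637)
n_1 = (-1.0000, -0.0026)
n_2 = (-0.6589, -0.7523)
n_3 = (-0.1187, -0.9929)
n_4 = (+0.6719, -0.7407)
n_5 = (+0.7302, +0.6832)
  (0,1): δ = 120.12°  ·
  (0,2): δ = 71.48°  ✓
  (0,3): δ = 37.09°  ✓
  (0,4): δ = 11.94°  ✓
  (0,5): δ = 102.83°  ·
  (1,2): δ = 131.37°  ·
  (1,3): δ = 96.97°  ·
  (1,4): δ = 47.94°  ✓
  (1,5): δ = 42.95°  ✓
  (2,3): δ = 145.60°  ·
  (2,4): δ = 96.58°  ·
  (2,5): δ = 5.69°  ✓
  (3,4): δ = 130.97°  ·
  (3,5): δ = 40.08°  ✓
  (4,5): δ = 89.11°  ·
antipodal pairs: 7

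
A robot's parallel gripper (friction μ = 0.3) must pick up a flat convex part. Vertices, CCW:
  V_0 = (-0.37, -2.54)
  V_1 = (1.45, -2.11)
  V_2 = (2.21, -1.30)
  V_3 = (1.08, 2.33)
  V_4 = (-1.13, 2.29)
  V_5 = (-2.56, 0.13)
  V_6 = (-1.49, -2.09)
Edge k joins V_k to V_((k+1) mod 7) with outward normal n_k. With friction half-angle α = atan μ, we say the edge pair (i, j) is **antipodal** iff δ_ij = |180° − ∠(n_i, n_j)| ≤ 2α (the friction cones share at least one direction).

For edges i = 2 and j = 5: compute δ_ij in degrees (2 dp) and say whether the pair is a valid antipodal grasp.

δ = 8.44°, valid

α = atan 0.3 = 16.70°;  2α = 33.40°
edge 2: e_2 = (-1.13, +3.63);  n_2 = (+0.9548, +0.2972)
edge 5: e_5 = (+1.07, -2.22);  n_5 = (-0.9008, -0.4342)
∠(n_2, n_5) = 171.56°
δ = |180° − 171.56°| = 8.44°
8.44° ≤ 2α = 33.40°  →  valid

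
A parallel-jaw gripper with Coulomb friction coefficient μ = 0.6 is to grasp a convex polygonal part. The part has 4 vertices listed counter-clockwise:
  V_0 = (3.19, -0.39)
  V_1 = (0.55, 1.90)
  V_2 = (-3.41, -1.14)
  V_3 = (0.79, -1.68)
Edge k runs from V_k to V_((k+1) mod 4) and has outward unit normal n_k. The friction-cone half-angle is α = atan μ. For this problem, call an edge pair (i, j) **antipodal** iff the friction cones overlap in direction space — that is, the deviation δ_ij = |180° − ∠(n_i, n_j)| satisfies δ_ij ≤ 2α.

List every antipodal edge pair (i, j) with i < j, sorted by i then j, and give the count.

α = atan 0.6 = 30.96°;  2α = 61.93°
n_0 = (+0.6553, +0.7554)
n_1 = (-0.6089, +0.7932)
n_2 = (-0.1275, -0.9918)
n_3 = (+0.4734, -0.8808)
  (0,1): δ = 101.55°  ·
  (0,2): δ = 33.61°  ✓
  (0,3): δ = 69.20°  ·
  (1,2): δ = 44.84°  ✓
  (1,3): δ = 9.25°  ✓
  (2,3): δ = 144.42°  ·
antipodal pairs: 3

count = 3; pairs: (0,2), (1,2), (1,3)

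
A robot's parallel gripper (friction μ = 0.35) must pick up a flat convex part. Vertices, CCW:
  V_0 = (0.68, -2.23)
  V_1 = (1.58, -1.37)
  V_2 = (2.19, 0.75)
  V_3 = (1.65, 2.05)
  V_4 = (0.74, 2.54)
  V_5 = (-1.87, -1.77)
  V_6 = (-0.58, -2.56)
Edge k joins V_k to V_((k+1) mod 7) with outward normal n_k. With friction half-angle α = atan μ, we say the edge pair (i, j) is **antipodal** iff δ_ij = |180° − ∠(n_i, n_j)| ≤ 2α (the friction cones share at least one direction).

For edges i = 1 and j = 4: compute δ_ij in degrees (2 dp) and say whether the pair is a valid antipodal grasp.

α = atan 0.35 = 19.29°;  2α = 38.58°
edge 1: e_1 = (+0.61, +2.12);  n_1 = (+0.9610, -0.2765)
edge 4: e_4 = (-2.61, -4.31);  n_4 = (-0.8554, +0.5180)
∠(n_1, n_4) = 164.85°
δ = |180° − 164.85°| = 15.15°
15.15° ≤ 2α = 38.58°  →  valid

δ = 15.15°, valid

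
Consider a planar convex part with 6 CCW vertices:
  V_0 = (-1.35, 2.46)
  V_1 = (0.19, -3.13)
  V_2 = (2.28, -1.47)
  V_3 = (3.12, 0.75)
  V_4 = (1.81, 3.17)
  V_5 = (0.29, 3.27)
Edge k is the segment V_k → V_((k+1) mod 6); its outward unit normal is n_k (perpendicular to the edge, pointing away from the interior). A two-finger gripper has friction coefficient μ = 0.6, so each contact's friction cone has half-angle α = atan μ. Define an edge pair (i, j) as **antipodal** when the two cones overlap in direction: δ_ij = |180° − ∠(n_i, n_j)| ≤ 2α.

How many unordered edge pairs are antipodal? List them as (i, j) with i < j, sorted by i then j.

α = atan 0.6 = 30.96°;  2α = 61.93°
n_0 = (-0.9641, -0.2656)
n_1 = (+0.6219, -0.7831)
n_2 = (+0.9353, -0.3539)
n_3 = (+0.8794, +0.4760)
n_4 = (+0.0656, +0.9978)
n_5 = (-0.4428, +0.8966)
  (0,1): δ = 66.94°  ·
  (0,2): δ = 36.13°  ✓
  (0,3): δ = 13.03°  ✓
  (0,4): δ = 70.83°  ·
  (0,5): δ = 100.88°  ·
  (1,2): δ = 149.18°  ·
  (1,3): δ = 100.03°  ·
  (1,4): δ = 42.22°  ✓
  (1,5): δ = 12.17°  ✓
  (2,3): δ = 130.85°  ·
  (2,4): δ = 73.04°  ·
  (2,5): δ = 42.99°  ✓
  (3,4): δ = 122.19°  ·
  (3,5): δ = 92.14°  ·
  (4,5): δ = 149.95°  ·
antipodal pairs: 5

count = 5; pairs: (0,2), (0,3), (1,4), (1,5), (2,5)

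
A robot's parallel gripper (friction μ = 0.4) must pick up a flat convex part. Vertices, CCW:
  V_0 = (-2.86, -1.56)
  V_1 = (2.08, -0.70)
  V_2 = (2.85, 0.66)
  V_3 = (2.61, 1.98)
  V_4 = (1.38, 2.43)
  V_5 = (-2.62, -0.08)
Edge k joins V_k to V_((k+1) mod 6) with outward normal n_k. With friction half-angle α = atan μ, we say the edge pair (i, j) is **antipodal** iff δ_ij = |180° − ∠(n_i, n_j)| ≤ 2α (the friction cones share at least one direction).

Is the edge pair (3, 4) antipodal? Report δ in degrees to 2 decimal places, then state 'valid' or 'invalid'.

δ = 127.80°, invalid

α = atan 0.4 = 21.80°;  2α = 43.60°
edge 3: e_3 = (-1.23, +0.45);  n_3 = (+0.3436, +0.9391)
edge 4: e_4 = (-4.00, -2.51);  n_4 = (-0.5315, +0.8470)
∠(n_3, n_4) = 52.20°
δ = |180° − 52.20°| = 127.80°
127.80° > 2α = 43.60°  →  invalid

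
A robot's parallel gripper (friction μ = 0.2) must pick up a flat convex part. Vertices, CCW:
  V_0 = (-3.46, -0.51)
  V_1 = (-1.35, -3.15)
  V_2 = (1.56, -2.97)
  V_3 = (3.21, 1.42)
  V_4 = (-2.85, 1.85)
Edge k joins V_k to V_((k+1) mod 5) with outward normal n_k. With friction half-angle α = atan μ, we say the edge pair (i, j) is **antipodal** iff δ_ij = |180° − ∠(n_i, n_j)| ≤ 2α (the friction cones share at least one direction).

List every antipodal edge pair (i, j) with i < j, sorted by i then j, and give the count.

count = 2; pairs: (1,3), (2,4)

α = atan 0.2 = 11.31°;  2α = 22.62°
n_0 = (-0.7812, -0.6243)
n_1 = (+0.0617, -0.9981)
n_2 = (+0.9361, -0.3518)
n_3 = (+0.0708, +0.9975)
n_4 = (-0.9682, +0.2503)
  (0,1): δ = 125.09°  ·
  (0,2): δ = 59.23°  ·
  (0,3): δ = 47.31°  ·
  (0,4): δ = 126.87°  ·
  (1,2): δ = 114.14°  ·
  (1,3): δ = 7.60°  ✓
  (1,4): δ = 71.97°  ·
  (2,3): δ = 73.46°  ·
  (2,4): δ = 6.11°  ✓
  (3,4): δ = 100.43°  ·
antipodal pairs: 2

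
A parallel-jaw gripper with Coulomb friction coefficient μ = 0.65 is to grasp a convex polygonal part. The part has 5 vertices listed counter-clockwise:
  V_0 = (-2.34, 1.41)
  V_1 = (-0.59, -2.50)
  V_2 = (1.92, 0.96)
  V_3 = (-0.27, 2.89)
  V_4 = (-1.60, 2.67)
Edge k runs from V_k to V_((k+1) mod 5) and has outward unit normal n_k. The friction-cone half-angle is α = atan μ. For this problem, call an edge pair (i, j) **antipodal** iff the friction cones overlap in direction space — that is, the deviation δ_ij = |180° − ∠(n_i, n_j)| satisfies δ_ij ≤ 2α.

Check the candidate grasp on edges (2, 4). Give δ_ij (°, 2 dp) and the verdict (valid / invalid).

α = atan 0.65 = 33.02°;  2α = 66.05°
edge 2: e_2 = (-2.19, +1.93);  n_2 = (+0.6612, +0.7502)
edge 4: e_4 = (-0.74, -1.26);  n_4 = (-0.8623, +0.5064)
∠(n_2, n_4) = 100.96°
δ = |180° − 100.96°| = 79.04°
79.04° > 2α = 66.05°  →  invalid

δ = 79.04°, invalid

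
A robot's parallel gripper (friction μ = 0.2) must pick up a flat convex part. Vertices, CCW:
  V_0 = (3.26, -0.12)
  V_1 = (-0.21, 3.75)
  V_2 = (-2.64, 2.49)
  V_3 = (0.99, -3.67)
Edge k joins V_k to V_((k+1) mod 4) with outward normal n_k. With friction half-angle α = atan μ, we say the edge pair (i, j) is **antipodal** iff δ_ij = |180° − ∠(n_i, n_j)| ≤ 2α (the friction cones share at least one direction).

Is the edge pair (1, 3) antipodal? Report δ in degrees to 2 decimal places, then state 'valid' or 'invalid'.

δ = 30.00°, invalid

α = atan 0.2 = 11.31°;  2α = 22.62°
edge 1: e_1 = (-2.43, -1.26);  n_1 = (-0.4603, +0.8878)
edge 3: e_3 = (+2.27, +3.55);  n_3 = (+0.8425, -0.5387)
∠(n_1, n_3) = 150.00°
δ = |180° − 150.00°| = 30.00°
30.00° > 2α = 22.62°  →  invalid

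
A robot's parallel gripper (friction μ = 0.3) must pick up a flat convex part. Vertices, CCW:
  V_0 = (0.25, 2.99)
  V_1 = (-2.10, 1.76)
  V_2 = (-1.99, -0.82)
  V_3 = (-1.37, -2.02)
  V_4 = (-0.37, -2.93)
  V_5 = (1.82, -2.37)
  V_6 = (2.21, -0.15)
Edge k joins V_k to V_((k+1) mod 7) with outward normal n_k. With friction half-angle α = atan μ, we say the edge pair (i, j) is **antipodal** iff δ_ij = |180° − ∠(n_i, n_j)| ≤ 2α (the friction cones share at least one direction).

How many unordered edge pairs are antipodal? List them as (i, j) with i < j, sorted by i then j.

count = 5; pairs: (0,4), (1,5), (1,6), (2,6), (3,6)

α = atan 0.3 = 16.70°;  2α = 33.40°
n_0 = (-0.4637, +0.8860)
n_1 = (-0.9991, -0.0426)
n_2 = (-0.8884, -0.4590)
n_3 = (-0.6730, -0.7396)
n_4 = (+0.2477, -0.9688)
n_5 = (+0.9849, -0.1730)
n_6 = (+0.8483, +0.5295)
  (0,1): δ = 115.19°  ·
  (0,2): δ = 90.30°  ·
  (0,3): δ = 69.93°  ·
  (0,4): δ = 13.28°  ✓
  (0,5): δ = 52.41°  ·
  (0,6): δ = 94.34°  ·
  (1,2): δ = 155.12°  ·
  (1,3): δ = 134.74°  ·
  (1,4): δ = 78.10°  ·
  (1,5): δ = 12.41°  ✓
  (1,6): δ = 29.53°  ✓
  (2,3): δ = 159.63°  ·
  (2,4): δ = 102.98°  ·
  (2,5): δ = 37.29°  ·
  (2,6): δ = 4.65°  ✓
  (3,4): δ = 123.35°  ·
  (3,5): δ = 57.66°  ·
  (3,6): δ = 15.73°  ✓
  (4,5): δ = 114.31°  ·
  (4,6): δ = 72.37°  ·
  (5,6): δ = 138.06°  ·
antipodal pairs: 5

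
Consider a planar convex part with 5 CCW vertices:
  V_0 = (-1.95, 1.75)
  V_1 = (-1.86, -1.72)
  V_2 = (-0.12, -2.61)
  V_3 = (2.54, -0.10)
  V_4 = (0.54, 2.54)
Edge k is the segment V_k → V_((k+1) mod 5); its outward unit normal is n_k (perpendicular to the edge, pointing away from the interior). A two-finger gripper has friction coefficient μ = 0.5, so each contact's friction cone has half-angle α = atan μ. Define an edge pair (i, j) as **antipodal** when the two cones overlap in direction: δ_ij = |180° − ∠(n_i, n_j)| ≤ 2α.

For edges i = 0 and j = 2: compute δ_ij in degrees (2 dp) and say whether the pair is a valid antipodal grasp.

δ = 48.15°, valid

α = atan 0.5 = 26.57°;  2α = 53.13°
edge 0: e_0 = (+0.09, -3.47);  n_0 = (-0.9997, -0.0259)
edge 2: e_2 = (+2.66, +2.51);  n_2 = (+0.6863, -0.7273)
∠(n_0, n_2) = 131.85°
δ = |180° − 131.85°| = 48.15°
48.15° ≤ 2α = 53.13°  →  valid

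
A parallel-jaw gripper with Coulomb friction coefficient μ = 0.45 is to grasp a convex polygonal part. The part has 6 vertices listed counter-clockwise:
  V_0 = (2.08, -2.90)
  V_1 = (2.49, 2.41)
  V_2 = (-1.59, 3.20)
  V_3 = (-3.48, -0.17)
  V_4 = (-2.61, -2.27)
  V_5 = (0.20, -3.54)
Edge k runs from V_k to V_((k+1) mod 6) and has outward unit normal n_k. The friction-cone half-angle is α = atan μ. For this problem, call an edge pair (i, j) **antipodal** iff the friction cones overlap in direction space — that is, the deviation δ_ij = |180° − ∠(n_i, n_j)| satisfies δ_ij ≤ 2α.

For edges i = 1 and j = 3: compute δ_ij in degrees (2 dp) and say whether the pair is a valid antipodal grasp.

α = atan 0.45 = 24.23°;  2α = 48.46°
edge 1: e_1 = (-4.08, +0.79);  n_1 = (+0.1901, +0.9818)
edge 3: e_3 = (+0.87, -2.10);  n_3 = (-0.9239, -0.3827)
∠(n_1, n_3) = 123.46°
δ = |180° − 123.46°| = 56.54°
56.54° > 2α = 48.46°  →  invalid

δ = 56.54°, invalid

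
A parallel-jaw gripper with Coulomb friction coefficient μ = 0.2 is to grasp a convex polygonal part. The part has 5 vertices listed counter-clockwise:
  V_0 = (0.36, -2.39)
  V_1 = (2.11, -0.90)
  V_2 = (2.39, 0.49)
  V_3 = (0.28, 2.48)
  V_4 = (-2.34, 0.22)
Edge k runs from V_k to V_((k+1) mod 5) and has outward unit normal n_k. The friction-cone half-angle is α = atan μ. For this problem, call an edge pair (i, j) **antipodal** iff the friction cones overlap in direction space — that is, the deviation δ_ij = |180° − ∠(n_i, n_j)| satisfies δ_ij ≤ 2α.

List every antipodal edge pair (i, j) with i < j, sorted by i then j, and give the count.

count = 2; pairs: (0,3), (2,4)

α = atan 0.2 = 11.31°;  2α = 22.62°
n_0 = (+0.6483, -0.7614)
n_1 = (+0.9803, -0.1975)
n_2 = (+0.6861, +0.7275)
n_3 = (-0.6532, +0.7572)
n_4 = (-0.6950, -0.7190)
  (0,1): δ = 141.80°  ·
  (0,2): δ = 83.74°  ·
  (0,3): δ = 0.37°  ✓
  (0,4): δ = 95.56°  ·
  (1,2): δ = 121.93°  ·
  (1,3): δ = 37.83°  ·
  (1,4): δ = 57.36°  ·
  (2,3): δ = 95.90°  ·
  (2,4): δ = 0.71°  ✓
  (3,4): δ = 84.81°  ·
antipodal pairs: 2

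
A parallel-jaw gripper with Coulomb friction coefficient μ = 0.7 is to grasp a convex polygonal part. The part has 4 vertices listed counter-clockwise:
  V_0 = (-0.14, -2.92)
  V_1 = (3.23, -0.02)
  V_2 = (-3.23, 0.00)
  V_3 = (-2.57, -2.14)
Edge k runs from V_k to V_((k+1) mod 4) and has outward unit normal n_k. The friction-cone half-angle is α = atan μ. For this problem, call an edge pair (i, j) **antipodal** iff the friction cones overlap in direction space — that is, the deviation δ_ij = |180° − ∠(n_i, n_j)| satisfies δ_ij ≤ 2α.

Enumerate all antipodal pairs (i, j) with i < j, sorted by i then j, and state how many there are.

count = 3; pairs: (0,1), (0,2), (1,3)

α = atan 0.7 = 34.99°;  2α = 69.98°
n_0 = (+0.6523, -0.7580)
n_1 = (+0.0031, +1.0000)
n_2 = (-0.9556, -0.2947)
n_3 = (-0.3056, -0.9522)
  (0,1): δ = 40.89°  ✓
  (0,2): δ = 66.43°  ✓
  (0,3): δ = 121.49°  ·
  (1,2): δ = 72.68°  ·
  (1,3): δ = 17.62°  ✓
  (2,3): δ = 124.94°  ·
antipodal pairs: 3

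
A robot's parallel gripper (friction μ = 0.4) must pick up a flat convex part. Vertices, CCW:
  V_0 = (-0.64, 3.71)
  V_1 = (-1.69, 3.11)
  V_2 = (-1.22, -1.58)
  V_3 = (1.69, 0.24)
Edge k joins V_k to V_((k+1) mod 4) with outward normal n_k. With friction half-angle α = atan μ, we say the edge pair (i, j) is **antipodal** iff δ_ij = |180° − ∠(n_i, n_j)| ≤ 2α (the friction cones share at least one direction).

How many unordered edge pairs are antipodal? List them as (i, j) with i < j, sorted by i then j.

α = atan 0.4 = 21.80°;  2α = 43.60°
n_0 = (-0.4961, +0.8682)
n_1 = (-0.9950, -0.0997)
n_2 = (+0.5303, -0.8478)
n_3 = (+0.8302, +0.5575)
  (0,1): δ = 114.02°  ·
  (0,2): δ = 2.28°  ✓
  (0,3): δ = 94.14°  ·
  (1,2): δ = 63.70°  ·
  (1,3): δ = 28.16°  ✓
  (2,3): δ = 88.14°  ·
antipodal pairs: 2

count = 2; pairs: (0,2), (1,3)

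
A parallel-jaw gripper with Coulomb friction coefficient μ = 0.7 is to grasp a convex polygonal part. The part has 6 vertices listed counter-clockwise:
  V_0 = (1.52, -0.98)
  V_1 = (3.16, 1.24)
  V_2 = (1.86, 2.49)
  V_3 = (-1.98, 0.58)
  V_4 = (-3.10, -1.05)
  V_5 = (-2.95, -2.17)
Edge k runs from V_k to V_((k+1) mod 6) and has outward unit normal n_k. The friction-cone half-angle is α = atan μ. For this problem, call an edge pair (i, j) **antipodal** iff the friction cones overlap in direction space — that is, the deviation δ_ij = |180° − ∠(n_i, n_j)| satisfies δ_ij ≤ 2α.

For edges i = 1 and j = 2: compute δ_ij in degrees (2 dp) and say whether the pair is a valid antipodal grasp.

α = atan 0.7 = 34.99°;  2α = 69.98°
edge 1: e_1 = (-1.30, +1.25);  n_1 = (+0.6931, +0.7208)
edge 2: e_2 = (-3.84, -1.91);  n_2 = (-0.4453, +0.8954)
∠(n_1, n_2) = 70.32°
δ = |180° − 70.32°| = 109.68°
109.68° > 2α = 69.98°  →  invalid

δ = 109.68°, invalid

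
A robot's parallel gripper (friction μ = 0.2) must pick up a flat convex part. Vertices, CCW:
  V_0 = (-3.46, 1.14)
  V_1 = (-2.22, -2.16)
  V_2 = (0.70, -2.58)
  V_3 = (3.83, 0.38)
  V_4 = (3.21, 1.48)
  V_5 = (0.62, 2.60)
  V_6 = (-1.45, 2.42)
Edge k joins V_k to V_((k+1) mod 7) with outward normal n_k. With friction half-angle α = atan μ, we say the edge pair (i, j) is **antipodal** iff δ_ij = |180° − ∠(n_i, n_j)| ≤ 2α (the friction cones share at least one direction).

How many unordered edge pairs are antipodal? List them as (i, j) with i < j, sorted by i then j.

count = 4; pairs: (0,3), (1,4), (1,5), (2,6)

α = atan 0.2 = 11.31°;  2α = 22.62°
n_0 = (-0.9361, -0.3517)
n_1 = (-0.1424, -0.9898)
n_2 = (+0.6871, -0.7266)
n_3 = (+0.8712, +0.4910)
n_4 = (+0.3969, +0.9179)
n_5 = (-0.0866, +0.9962)
n_6 = (-0.5371, +0.8435)
  (0,1): δ = 118.78°  ·
  (0,2): δ = 67.19°  ·
  (0,3): δ = 8.81°  ✓
  (0,4): δ = 46.02°  ·
  (0,5): δ = 74.38°  ·
  (0,6): δ = 101.90°  ·
  (1,2): δ = 128.41°  ·
  (1,3): δ = 52.41°  ·
  (1,4): δ = 15.20°  ✓
  (1,5): δ = 13.15°  ✓
  (1,6): δ = 40.67°  ·
  (2,3): δ = 103.99°  ·
  (2,4): δ = 66.79°  ·
  (2,5): δ = 38.43°  ·
  (2,6): δ = 10.91°  ✓
  (3,4): δ = 142.79°  ·
  (3,5): δ = 114.44°  ·
  (3,6): δ = 86.92°  ·
  (4,5): δ = 151.65°  ·
  (4,6): δ = 124.13°  ·
  (5,6): δ = 152.48°  ·
antipodal pairs: 4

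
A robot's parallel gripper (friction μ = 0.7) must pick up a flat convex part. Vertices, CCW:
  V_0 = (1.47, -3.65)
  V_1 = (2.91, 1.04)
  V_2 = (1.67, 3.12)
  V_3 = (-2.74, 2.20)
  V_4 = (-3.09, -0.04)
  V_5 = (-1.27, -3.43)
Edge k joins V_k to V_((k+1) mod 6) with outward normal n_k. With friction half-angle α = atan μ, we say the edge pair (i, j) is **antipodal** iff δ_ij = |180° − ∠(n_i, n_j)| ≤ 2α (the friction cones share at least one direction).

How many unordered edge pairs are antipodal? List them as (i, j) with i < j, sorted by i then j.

count = 7; pairs: (0,2), (0,3), (0,4), (1,3), (1,4), (1,5), (2,5)

α = atan 0.7 = 34.99°;  2α = 69.98°
n_0 = (+0.9560, -0.2935)
n_1 = (+0.8589, +0.5121)
n_2 = (-0.2042, +0.9789)
n_3 = (-0.9880, +0.1544)
n_4 = (-0.8811, -0.4730)
n_5 = (-0.0800, -0.9968)
  (0,1): δ = 132.13°  ·
  (0,2): δ = 61.15°  ✓
  (0,3): δ = 8.19°  ✓
  (0,4): δ = 45.30°  ✓
  (0,5): δ = 102.48°  ·
  (1,2): δ = 109.02°  ·
  (1,3): δ = 39.68°  ✓
  (1,4): δ = 2.57°  ✓
  (1,5): δ = 54.61°  ✓
  (2,3): δ = 110.66°  ·
  (2,4): δ = 73.55°  ·
  (2,5): δ = 16.37°  ✓
  (3,4): δ = 142.89°  ·
  (3,5): δ = 85.71°  ·
  (4,5): δ = 122.82°  ·
antipodal pairs: 7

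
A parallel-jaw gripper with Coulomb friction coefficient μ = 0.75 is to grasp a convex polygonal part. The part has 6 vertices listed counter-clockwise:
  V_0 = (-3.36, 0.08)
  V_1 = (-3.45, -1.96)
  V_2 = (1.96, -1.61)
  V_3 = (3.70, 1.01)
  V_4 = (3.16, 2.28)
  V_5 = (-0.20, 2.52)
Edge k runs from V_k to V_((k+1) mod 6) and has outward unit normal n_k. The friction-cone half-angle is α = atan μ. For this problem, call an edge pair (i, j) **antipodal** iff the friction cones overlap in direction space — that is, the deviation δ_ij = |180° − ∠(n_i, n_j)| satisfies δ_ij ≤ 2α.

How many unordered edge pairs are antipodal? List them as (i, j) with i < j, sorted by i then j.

count = 7; pairs: (0,2), (0,3), (1,3), (1,4), (1,5), (2,4), (2,5)

α = atan 0.75 = 36.87°;  2α = 73.74°
n_0 = (-0.9990, +0.0441)
n_1 = (+0.0646, -0.9979)
n_2 = (+0.8330, -0.5532)
n_3 = (+0.9203, +0.3913)
n_4 = (+0.0712, +0.9975)
n_5 = (-0.6112, +0.7915)
  (0,1): δ = 83.77°  ·
  (0,2): δ = 31.06°  ✓
  (0,3): δ = 25.56°  ✓
  (0,4): δ = 88.44°  ·
  (0,5): δ = 130.20°  ·
  (1,2): δ = 127.29°  ·
  (1,3): δ = 70.67°  ✓
  (1,4): δ = 7.79°  ✓
  (1,5): δ = 33.97°  ✓
  (2,3): δ = 123.38°  ·
  (2,4): δ = 60.50°  ✓
  (2,5): δ = 18.74°  ✓
  (3,4): δ = 117.12°  ·
  (3,5): δ = 75.36°  ·
  (4,5): δ = 138.24°  ·
antipodal pairs: 7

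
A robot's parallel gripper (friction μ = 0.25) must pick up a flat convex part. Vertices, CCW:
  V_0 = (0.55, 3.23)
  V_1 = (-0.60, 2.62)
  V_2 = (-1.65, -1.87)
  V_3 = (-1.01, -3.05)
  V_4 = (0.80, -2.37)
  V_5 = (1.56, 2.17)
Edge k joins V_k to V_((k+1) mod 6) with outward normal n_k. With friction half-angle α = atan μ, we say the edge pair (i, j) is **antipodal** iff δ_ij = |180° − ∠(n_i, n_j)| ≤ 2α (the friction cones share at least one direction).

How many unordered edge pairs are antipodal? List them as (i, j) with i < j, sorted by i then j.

count = 3; pairs: (0,3), (1,4), (2,5)

α = atan 0.25 = 14.04°;  2α = 28.07°
n_0 = (-0.4686, +0.8834)
n_1 = (-0.9737, +0.2277)
n_2 = (-0.8790, -0.4768)
n_3 = (+0.3517, -0.9361)
n_4 = (+0.9863, -0.1651)
n_5 = (+0.7240, +0.6898)
  (0,1): δ = 131.11°  ·
  (0,2): δ = 89.47°  ·
  (0,3): δ = 7.35°  ✓
  (0,4): δ = 52.55°  ·
  (0,5): δ = 105.67°  ·
  (1,2): δ = 138.36°  ·
  (1,3): δ = 56.25°  ·
  (1,4): δ = 3.66°  ✓
  (1,5): δ = 56.78°  ·
  (2,3): δ = 97.88°  ·
  (2,4): δ = 37.98°  ·
  (2,5): δ = 15.14°  ✓
  (3,4): δ = 120.09°  ·
  (3,5): δ = 66.97°  ·
  (4,5): δ = 126.88°  ·
antipodal pairs: 3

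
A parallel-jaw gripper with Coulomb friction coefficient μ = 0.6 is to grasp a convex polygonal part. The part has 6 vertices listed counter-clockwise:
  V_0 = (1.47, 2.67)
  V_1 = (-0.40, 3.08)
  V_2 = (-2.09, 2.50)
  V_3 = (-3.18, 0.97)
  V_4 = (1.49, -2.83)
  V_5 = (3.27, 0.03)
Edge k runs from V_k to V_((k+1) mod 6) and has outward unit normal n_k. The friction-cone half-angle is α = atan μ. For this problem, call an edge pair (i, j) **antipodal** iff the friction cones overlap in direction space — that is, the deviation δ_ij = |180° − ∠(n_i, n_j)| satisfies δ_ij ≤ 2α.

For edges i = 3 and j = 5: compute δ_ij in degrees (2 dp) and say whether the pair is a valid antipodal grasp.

δ = 16.58°, valid

α = atan 0.6 = 30.96°;  2α = 61.93°
edge 3: e_3 = (+4.67, -3.80);  n_3 = (-0.6312, -0.7757)
edge 5: e_5 = (-1.80, +2.64);  n_5 = (+0.8262, +0.5633)
∠(n_3, n_5) = 163.42°
δ = |180° − 163.42°| = 16.58°
16.58° ≤ 2α = 61.93°  →  valid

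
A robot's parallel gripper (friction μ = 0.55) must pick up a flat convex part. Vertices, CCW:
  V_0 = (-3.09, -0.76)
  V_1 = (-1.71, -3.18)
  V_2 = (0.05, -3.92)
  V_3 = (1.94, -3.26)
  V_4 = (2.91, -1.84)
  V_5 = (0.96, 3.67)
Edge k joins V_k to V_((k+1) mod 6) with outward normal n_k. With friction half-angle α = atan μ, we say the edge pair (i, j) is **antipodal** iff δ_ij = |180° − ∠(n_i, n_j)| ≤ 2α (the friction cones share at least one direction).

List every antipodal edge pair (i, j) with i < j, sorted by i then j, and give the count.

count = 4; pairs: (0,4), (1,4), (2,5), (3,5)

α = atan 0.55 = 28.81°;  2α = 57.62°
n_0 = (-0.8687, -0.4954)
n_1 = (-0.3876, -0.9218)
n_2 = (+0.3297, -0.9441)
n_3 = (+0.8257, -0.5641)
n_4 = (+0.9427, +0.3336)
n_5 = (-0.7381, +0.6747)
  (0,1): δ = 142.50°  ·
  (0,2): δ = 100.44°  ·
  (0,3): δ = 64.03°  ·
  (0,4): δ = 10.20°  ✓
  (0,5): δ = 107.87°  ·
  (1,2): δ = 137.95°  ·
  (1,3): δ = 101.53°  ·
  (1,4): δ = 47.71°  ✓
  (1,5): δ = 70.37°  ·
  (2,3): δ = 143.59°  ·
  (2,4): δ = 89.76°  ·
  (2,5): δ = 28.32°  ✓
  (3,4): δ = 126.17°  ·
  (3,5): δ = 8.10°  ✓
  (4,5): δ = 61.92°  ·
antipodal pairs: 4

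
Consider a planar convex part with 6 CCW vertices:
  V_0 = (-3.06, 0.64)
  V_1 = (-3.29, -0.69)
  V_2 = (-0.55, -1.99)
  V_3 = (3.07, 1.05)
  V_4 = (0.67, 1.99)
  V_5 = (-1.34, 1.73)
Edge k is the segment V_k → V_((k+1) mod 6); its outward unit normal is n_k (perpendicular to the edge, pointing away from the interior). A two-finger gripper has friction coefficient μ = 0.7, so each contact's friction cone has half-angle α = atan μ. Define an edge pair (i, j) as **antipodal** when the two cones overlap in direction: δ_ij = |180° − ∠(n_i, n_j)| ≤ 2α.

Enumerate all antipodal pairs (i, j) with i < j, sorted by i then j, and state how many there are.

count = 7; pairs: (0,2), (1,3), (1,4), (1,5), (2,3), (2,4), (2,5)

α = atan 0.7 = 34.99°;  2α = 69.98°
n_0 = (-0.9854, +0.1704)
n_1 = (-0.4287, -0.9035)
n_2 = (+0.6431, -0.7658)
n_3 = (+0.3647, +0.9311)
n_4 = (-0.1283, +0.9917)
n_5 = (-0.5353, +0.8447)
  (0,1): δ = 105.57°  ·
  (0,2): δ = 40.17°  ✓
  (0,3): δ = 78.42°  ·
  (0,4): δ = 107.18°  ·
  (0,5): δ = 132.17°  ·
  (1,2): δ = 114.60°  ·
  (1,3): δ = 3.99°  ✓
  (1,4): δ = 32.75°  ✓
  (1,5): δ = 57.75°  ✓
  (2,3): δ = 61.41°  ✓
  (2,4): δ = 32.65°  ✓
  (2,5): δ = 7.66°  ✓
  (3,4): δ = 151.24°  ·
  (3,5): δ = 126.25°  ·
  (4,5): δ = 155.01°  ·
antipodal pairs: 7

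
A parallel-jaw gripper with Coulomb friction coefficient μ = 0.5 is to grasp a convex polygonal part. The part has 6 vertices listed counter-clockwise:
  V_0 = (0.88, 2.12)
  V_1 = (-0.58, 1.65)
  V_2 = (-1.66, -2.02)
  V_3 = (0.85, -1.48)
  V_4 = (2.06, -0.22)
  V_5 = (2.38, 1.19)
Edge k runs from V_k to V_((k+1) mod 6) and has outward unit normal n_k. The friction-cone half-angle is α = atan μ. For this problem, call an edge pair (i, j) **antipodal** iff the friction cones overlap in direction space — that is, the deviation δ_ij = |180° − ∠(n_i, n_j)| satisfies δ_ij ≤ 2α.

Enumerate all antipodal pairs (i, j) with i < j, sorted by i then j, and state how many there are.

count = 5; pairs: (0,2), (0,3), (1,3), (1,4), (2,5)

α = atan 0.5 = 26.57°;  2α = 53.13°
n_0 = (-0.3064, +0.9519)
n_1 = (-0.9593, +0.2823)
n_2 = (+0.2103, -0.9776)
n_3 = (+0.7213, -0.6927)
n_4 = (+0.9752, -0.2213)
n_5 = (+0.5269, +0.8499)
  (0,1): δ = 124.24°  ·
  (0,2): δ = 5.70°  ✓
  (0,3): δ = 28.32°  ✓
  (0,4): δ = 59.37°  ·
  (0,5): δ = 130.36°  ·
  (1,2): δ = 61.46°  ·
  (1,3): δ = 27.44°  ✓
  (1,4): δ = 3.61°  ✓
  (1,5): δ = 74.60°  ·
  (2,3): δ = 145.98°  ·
  (2,4): δ = 114.93°  ·
  (2,5): δ = 43.94°  ✓
  (3,4): δ = 148.95°  ·
  (3,5): δ = 77.96°  ·
  (4,5): δ = 109.01°  ·
antipodal pairs: 5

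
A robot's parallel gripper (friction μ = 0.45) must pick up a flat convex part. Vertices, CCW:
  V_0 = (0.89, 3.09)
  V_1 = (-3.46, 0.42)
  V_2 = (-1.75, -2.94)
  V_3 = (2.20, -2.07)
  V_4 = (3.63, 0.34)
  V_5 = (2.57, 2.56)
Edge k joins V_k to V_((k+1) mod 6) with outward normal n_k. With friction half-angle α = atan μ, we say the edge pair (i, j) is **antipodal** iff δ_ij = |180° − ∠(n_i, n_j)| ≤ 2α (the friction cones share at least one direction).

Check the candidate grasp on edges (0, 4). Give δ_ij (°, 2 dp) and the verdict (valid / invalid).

δ = 83.98°, invalid

α = atan 0.45 = 24.23°;  2α = 48.46°
edge 0: e_0 = (-4.35, -2.67);  n_0 = (-0.5231, +0.8523)
edge 4: e_4 = (-1.06, +2.22);  n_4 = (+0.9024, +0.4309)
∠(n_0, n_4) = 96.02°
δ = |180° − 96.02°| = 83.98°
83.98° > 2α = 48.46°  →  invalid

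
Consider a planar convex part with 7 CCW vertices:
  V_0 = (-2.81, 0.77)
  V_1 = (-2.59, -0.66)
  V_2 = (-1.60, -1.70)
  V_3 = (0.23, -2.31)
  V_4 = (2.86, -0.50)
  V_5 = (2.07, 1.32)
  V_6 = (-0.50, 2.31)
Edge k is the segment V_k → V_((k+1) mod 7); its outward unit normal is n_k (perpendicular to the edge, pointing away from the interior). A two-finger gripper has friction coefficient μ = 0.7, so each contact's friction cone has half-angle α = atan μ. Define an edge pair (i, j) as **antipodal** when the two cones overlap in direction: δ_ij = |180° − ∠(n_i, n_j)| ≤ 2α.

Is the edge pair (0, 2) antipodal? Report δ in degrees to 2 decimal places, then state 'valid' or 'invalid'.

δ = 117.18°, invalid

α = atan 0.7 = 34.99°;  2α = 69.98°
edge 0: e_0 = (+0.22, -1.43);  n_0 = (-0.9884, -0.1521)
edge 2: e_2 = (+1.83, -0.61);  n_2 = (-0.3162, -0.9487)
∠(n_0, n_2) = 62.82°
δ = |180° − 62.82°| = 117.18°
117.18° > 2α = 69.98°  →  invalid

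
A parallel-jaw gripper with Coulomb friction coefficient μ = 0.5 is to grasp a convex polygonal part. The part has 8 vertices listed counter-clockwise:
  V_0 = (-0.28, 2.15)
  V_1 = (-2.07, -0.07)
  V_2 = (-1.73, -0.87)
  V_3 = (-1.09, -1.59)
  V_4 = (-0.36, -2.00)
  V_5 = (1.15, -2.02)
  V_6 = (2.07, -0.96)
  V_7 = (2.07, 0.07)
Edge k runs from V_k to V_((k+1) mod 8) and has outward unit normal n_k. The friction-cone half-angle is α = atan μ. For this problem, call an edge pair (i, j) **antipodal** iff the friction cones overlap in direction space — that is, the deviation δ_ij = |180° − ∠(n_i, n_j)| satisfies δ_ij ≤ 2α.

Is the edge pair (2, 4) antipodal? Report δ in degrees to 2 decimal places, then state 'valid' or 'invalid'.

α = atan 0.5 = 26.57°;  2α = 53.13°
edge 2: e_2 = (+0.64, -0.72);  n_2 = (-0.7474, -0.6644)
edge 4: e_4 = (+1.51, -0.02);  n_4 = (-0.0132, -0.9999)
∠(n_2, n_4) = 47.61°
δ = |180° − 47.61°| = 132.39°
132.39° > 2α = 53.13°  →  invalid

δ = 132.39°, invalid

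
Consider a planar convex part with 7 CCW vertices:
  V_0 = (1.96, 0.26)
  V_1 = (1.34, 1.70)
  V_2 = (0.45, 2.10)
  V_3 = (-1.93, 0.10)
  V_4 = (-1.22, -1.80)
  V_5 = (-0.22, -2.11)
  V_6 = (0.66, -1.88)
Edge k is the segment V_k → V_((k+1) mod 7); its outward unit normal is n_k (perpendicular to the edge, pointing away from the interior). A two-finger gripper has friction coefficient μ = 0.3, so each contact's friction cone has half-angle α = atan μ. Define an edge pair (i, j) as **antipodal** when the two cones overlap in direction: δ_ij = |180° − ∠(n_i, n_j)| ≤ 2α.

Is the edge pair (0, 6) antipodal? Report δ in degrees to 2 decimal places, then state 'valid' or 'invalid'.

α = atan 0.3 = 16.70°;  2α = 33.40°
edge 0: e_0 = (-0.62, +1.44);  n_0 = (+0.9185, +0.3955)
edge 6: e_6 = (+1.30, +2.14);  n_6 = (+0.8547, -0.5192)
∠(n_0, n_6) = 54.57°
δ = |180° − 54.57°| = 125.43°
125.43° > 2α = 33.40°  →  invalid

δ = 125.43°, invalid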